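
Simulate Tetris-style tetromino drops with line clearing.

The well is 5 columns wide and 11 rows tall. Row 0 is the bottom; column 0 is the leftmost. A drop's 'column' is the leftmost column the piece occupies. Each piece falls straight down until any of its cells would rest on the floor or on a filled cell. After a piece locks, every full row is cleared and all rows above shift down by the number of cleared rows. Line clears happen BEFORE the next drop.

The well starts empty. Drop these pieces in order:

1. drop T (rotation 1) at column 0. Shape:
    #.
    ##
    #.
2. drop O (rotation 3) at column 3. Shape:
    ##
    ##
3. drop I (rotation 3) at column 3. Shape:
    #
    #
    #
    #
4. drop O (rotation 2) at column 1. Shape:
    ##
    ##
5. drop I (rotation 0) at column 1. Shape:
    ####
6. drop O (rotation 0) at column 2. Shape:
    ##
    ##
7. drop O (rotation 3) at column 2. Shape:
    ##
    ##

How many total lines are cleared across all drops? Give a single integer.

Drop 1: T rot1 at col 0 lands with bottom-row=0; cleared 0 line(s) (total 0); column heights now [3 2 0 0 0], max=3
Drop 2: O rot3 at col 3 lands with bottom-row=0; cleared 0 line(s) (total 0); column heights now [3 2 0 2 2], max=3
Drop 3: I rot3 at col 3 lands with bottom-row=2; cleared 0 line(s) (total 0); column heights now [3 2 0 6 2], max=6
Drop 4: O rot2 at col 1 lands with bottom-row=2; cleared 0 line(s) (total 0); column heights now [3 4 4 6 2], max=6
Drop 5: I rot0 at col 1 lands with bottom-row=6; cleared 0 line(s) (total 0); column heights now [3 7 7 7 7], max=7
Drop 6: O rot0 at col 2 lands with bottom-row=7; cleared 0 line(s) (total 0); column heights now [3 7 9 9 7], max=9
Drop 7: O rot3 at col 2 lands with bottom-row=9; cleared 0 line(s) (total 0); column heights now [3 7 11 11 7], max=11

Answer: 0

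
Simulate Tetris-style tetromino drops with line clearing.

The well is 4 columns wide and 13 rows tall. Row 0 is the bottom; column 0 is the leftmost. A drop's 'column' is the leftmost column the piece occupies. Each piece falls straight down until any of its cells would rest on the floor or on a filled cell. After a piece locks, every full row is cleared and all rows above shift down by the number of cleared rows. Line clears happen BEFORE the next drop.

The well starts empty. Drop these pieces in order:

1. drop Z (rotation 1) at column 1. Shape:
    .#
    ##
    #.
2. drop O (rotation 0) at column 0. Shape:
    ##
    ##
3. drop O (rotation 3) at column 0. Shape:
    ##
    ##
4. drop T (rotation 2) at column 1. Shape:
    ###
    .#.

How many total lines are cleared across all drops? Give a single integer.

Drop 1: Z rot1 at col 1 lands with bottom-row=0; cleared 0 line(s) (total 0); column heights now [0 2 3 0], max=3
Drop 2: O rot0 at col 0 lands with bottom-row=2; cleared 0 line(s) (total 0); column heights now [4 4 3 0], max=4
Drop 3: O rot3 at col 0 lands with bottom-row=4; cleared 0 line(s) (total 0); column heights now [6 6 3 0], max=6
Drop 4: T rot2 at col 1 lands with bottom-row=5; cleared 0 line(s) (total 0); column heights now [6 7 7 7], max=7

Answer: 0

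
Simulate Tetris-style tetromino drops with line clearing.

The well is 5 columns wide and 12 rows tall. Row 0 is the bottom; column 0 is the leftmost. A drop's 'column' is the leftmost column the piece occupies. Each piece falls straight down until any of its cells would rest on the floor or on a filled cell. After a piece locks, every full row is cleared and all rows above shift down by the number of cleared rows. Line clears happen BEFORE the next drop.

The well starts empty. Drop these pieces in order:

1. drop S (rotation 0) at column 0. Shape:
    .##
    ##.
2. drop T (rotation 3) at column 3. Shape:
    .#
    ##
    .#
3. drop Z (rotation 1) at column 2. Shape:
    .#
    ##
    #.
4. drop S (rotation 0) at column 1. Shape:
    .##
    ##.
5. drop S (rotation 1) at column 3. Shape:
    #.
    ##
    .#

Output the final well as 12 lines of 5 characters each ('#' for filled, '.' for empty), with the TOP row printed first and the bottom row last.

Answer: .....
.....
.....
.....
...#.
...##
..###
.###.
..##.
..#.#
.####
##..#

Derivation:
Drop 1: S rot0 at col 0 lands with bottom-row=0; cleared 0 line(s) (total 0); column heights now [1 2 2 0 0], max=2
Drop 2: T rot3 at col 3 lands with bottom-row=0; cleared 0 line(s) (total 0); column heights now [1 2 2 2 3], max=3
Drop 3: Z rot1 at col 2 lands with bottom-row=2; cleared 0 line(s) (total 0); column heights now [1 2 4 5 3], max=5
Drop 4: S rot0 at col 1 lands with bottom-row=4; cleared 0 line(s) (total 0); column heights now [1 5 6 6 3], max=6
Drop 5: S rot1 at col 3 lands with bottom-row=5; cleared 0 line(s) (total 0); column heights now [1 5 6 8 7], max=8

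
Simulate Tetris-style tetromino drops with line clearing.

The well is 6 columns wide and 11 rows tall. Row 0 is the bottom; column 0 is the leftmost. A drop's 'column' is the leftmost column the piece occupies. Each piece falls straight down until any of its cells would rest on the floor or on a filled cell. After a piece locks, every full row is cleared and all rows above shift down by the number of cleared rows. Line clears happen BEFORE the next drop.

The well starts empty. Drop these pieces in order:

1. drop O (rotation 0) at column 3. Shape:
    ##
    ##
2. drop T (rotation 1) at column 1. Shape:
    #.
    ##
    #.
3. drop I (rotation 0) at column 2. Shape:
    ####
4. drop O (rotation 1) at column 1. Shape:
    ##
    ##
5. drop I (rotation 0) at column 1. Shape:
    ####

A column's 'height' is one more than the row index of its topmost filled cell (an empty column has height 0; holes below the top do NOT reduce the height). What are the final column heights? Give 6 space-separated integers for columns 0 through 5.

Drop 1: O rot0 at col 3 lands with bottom-row=0; cleared 0 line(s) (total 0); column heights now [0 0 0 2 2 0], max=2
Drop 2: T rot1 at col 1 lands with bottom-row=0; cleared 0 line(s) (total 0); column heights now [0 3 2 2 2 0], max=3
Drop 3: I rot0 at col 2 lands with bottom-row=2; cleared 0 line(s) (total 0); column heights now [0 3 3 3 3 3], max=3
Drop 4: O rot1 at col 1 lands with bottom-row=3; cleared 0 line(s) (total 0); column heights now [0 5 5 3 3 3], max=5
Drop 5: I rot0 at col 1 lands with bottom-row=5; cleared 0 line(s) (total 0); column heights now [0 6 6 6 6 3], max=6

Answer: 0 6 6 6 6 3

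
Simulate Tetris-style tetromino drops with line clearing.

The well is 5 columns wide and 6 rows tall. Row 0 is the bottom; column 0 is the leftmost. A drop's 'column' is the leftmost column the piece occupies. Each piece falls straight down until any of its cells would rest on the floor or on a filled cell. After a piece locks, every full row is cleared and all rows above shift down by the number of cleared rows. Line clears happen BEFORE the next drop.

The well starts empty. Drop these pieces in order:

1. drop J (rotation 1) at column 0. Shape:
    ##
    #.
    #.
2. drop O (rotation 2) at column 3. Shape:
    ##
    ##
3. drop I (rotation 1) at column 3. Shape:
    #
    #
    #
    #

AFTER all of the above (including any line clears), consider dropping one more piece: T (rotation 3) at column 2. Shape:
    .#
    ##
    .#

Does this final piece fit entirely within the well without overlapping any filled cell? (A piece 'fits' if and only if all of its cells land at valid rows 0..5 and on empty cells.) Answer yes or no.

Answer: no

Derivation:
Drop 1: J rot1 at col 0 lands with bottom-row=0; cleared 0 line(s) (total 0); column heights now [3 3 0 0 0], max=3
Drop 2: O rot2 at col 3 lands with bottom-row=0; cleared 0 line(s) (total 0); column heights now [3 3 0 2 2], max=3
Drop 3: I rot1 at col 3 lands with bottom-row=2; cleared 0 line(s) (total 0); column heights now [3 3 0 6 2], max=6
Test piece T rot3 at col 2 (width 2): heights before test = [3 3 0 6 2]; fits = False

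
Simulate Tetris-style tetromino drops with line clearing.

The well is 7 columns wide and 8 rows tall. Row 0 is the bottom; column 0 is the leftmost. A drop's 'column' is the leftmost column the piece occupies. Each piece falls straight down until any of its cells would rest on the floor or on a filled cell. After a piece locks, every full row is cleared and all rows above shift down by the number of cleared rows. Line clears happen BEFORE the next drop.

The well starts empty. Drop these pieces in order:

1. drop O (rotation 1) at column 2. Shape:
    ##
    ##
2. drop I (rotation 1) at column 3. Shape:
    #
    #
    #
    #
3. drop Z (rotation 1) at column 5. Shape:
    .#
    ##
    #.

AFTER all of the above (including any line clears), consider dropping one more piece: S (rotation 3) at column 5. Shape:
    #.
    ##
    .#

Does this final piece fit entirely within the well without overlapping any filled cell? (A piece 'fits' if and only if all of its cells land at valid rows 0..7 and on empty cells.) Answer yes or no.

Answer: yes

Derivation:
Drop 1: O rot1 at col 2 lands with bottom-row=0; cleared 0 line(s) (total 0); column heights now [0 0 2 2 0 0 0], max=2
Drop 2: I rot1 at col 3 lands with bottom-row=2; cleared 0 line(s) (total 0); column heights now [0 0 2 6 0 0 0], max=6
Drop 3: Z rot1 at col 5 lands with bottom-row=0; cleared 0 line(s) (total 0); column heights now [0 0 2 6 0 2 3], max=6
Test piece S rot3 at col 5 (width 2): heights before test = [0 0 2 6 0 2 3]; fits = True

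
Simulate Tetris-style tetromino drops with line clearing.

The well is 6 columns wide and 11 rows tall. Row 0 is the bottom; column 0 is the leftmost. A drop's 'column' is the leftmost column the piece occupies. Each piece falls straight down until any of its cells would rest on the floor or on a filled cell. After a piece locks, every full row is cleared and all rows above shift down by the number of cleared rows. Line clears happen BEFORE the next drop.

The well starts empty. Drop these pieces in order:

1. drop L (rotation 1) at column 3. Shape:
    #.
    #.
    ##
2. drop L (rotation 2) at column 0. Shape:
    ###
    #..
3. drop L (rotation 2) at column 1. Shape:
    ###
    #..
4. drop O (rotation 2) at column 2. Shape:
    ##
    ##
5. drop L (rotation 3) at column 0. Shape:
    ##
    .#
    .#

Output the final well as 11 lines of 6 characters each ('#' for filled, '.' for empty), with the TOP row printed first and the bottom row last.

Answer: ......
......
......
......
##....
.###..
.###..
.###..
.#.#..
####..
#..##.

Derivation:
Drop 1: L rot1 at col 3 lands with bottom-row=0; cleared 0 line(s) (total 0); column heights now [0 0 0 3 1 0], max=3
Drop 2: L rot2 at col 0 lands with bottom-row=0; cleared 0 line(s) (total 0); column heights now [2 2 2 3 1 0], max=3
Drop 3: L rot2 at col 1 lands with bottom-row=2; cleared 0 line(s) (total 0); column heights now [2 4 4 4 1 0], max=4
Drop 4: O rot2 at col 2 lands with bottom-row=4; cleared 0 line(s) (total 0); column heights now [2 4 6 6 1 0], max=6
Drop 5: L rot3 at col 0 lands with bottom-row=4; cleared 0 line(s) (total 0); column heights now [7 7 6 6 1 0], max=7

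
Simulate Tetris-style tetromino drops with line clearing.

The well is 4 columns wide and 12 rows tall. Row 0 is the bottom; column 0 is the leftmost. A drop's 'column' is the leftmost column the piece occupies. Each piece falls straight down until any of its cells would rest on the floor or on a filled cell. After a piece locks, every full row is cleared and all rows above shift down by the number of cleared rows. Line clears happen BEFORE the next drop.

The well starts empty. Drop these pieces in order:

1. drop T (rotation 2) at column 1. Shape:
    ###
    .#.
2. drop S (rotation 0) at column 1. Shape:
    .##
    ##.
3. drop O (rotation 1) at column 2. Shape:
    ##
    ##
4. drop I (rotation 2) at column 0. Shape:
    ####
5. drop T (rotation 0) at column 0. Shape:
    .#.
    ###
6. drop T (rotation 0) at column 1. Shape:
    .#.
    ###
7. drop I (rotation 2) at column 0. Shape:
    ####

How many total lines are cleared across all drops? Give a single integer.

Answer: 2

Derivation:
Drop 1: T rot2 at col 1 lands with bottom-row=0; cleared 0 line(s) (total 0); column heights now [0 2 2 2], max=2
Drop 2: S rot0 at col 1 lands with bottom-row=2; cleared 0 line(s) (total 0); column heights now [0 3 4 4], max=4
Drop 3: O rot1 at col 2 lands with bottom-row=4; cleared 0 line(s) (total 0); column heights now [0 3 6 6], max=6
Drop 4: I rot2 at col 0 lands with bottom-row=6; cleared 1 line(s) (total 1); column heights now [0 3 6 6], max=6
Drop 5: T rot0 at col 0 lands with bottom-row=6; cleared 0 line(s) (total 1); column heights now [7 8 7 6], max=8
Drop 6: T rot0 at col 1 lands with bottom-row=8; cleared 0 line(s) (total 1); column heights now [7 9 10 9], max=10
Drop 7: I rot2 at col 0 lands with bottom-row=10; cleared 1 line(s) (total 2); column heights now [7 9 10 9], max=10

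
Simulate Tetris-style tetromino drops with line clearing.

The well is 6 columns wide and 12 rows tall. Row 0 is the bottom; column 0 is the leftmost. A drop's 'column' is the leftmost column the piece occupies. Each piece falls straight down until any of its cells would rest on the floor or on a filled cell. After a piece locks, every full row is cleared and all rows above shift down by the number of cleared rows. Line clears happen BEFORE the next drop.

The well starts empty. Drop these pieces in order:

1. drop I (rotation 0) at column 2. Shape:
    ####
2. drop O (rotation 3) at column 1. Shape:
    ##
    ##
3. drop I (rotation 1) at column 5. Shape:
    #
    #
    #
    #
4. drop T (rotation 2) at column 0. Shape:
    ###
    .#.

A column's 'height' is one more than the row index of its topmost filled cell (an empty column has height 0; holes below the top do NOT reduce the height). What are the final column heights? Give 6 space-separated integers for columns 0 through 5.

Answer: 5 5 5 1 1 5

Derivation:
Drop 1: I rot0 at col 2 lands with bottom-row=0; cleared 0 line(s) (total 0); column heights now [0 0 1 1 1 1], max=1
Drop 2: O rot3 at col 1 lands with bottom-row=1; cleared 0 line(s) (total 0); column heights now [0 3 3 1 1 1], max=3
Drop 3: I rot1 at col 5 lands with bottom-row=1; cleared 0 line(s) (total 0); column heights now [0 3 3 1 1 5], max=5
Drop 4: T rot2 at col 0 lands with bottom-row=3; cleared 0 line(s) (total 0); column heights now [5 5 5 1 1 5], max=5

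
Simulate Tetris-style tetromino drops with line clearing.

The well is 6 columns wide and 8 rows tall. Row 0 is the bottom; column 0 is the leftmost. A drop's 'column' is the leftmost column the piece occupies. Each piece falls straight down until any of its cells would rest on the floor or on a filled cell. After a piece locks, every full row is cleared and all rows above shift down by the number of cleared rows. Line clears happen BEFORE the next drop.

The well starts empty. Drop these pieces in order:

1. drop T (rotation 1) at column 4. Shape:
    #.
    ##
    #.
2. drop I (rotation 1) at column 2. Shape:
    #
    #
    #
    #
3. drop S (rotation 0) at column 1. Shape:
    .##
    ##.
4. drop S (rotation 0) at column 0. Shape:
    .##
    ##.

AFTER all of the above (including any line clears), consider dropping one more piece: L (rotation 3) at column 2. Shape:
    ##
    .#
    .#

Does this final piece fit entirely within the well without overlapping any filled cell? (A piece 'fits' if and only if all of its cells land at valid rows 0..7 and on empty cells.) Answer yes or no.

Answer: no

Derivation:
Drop 1: T rot1 at col 4 lands with bottom-row=0; cleared 0 line(s) (total 0); column heights now [0 0 0 0 3 2], max=3
Drop 2: I rot1 at col 2 lands with bottom-row=0; cleared 0 line(s) (total 0); column heights now [0 0 4 0 3 2], max=4
Drop 3: S rot0 at col 1 lands with bottom-row=4; cleared 0 line(s) (total 0); column heights now [0 5 6 6 3 2], max=6
Drop 4: S rot0 at col 0 lands with bottom-row=5; cleared 0 line(s) (total 0); column heights now [6 7 7 6 3 2], max=7
Test piece L rot3 at col 2 (width 2): heights before test = [6 7 7 6 3 2]; fits = False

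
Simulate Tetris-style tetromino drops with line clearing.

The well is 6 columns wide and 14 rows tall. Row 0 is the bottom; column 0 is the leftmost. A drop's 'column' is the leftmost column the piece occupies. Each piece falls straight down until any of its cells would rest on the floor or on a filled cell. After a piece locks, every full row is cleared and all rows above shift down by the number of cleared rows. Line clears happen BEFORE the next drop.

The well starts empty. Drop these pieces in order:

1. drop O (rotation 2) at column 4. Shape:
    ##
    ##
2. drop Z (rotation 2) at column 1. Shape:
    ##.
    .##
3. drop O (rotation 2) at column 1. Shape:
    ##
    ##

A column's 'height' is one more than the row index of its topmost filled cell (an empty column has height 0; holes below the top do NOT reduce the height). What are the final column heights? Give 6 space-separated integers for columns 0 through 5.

Drop 1: O rot2 at col 4 lands with bottom-row=0; cleared 0 line(s) (total 0); column heights now [0 0 0 0 2 2], max=2
Drop 2: Z rot2 at col 1 lands with bottom-row=0; cleared 0 line(s) (total 0); column heights now [0 2 2 1 2 2], max=2
Drop 3: O rot2 at col 1 lands with bottom-row=2; cleared 0 line(s) (total 0); column heights now [0 4 4 1 2 2], max=4

Answer: 0 4 4 1 2 2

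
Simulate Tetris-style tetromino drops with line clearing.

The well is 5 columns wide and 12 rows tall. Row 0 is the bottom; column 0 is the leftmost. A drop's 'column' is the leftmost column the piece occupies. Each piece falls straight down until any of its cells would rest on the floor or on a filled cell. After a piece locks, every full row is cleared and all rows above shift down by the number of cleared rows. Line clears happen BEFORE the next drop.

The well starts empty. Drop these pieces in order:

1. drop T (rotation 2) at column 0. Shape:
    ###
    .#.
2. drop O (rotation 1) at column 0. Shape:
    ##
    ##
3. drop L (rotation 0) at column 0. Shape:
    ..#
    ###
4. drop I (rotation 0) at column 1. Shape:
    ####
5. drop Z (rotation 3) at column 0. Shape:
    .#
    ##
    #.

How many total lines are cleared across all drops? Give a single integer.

Answer: 1

Derivation:
Drop 1: T rot2 at col 0 lands with bottom-row=0; cleared 0 line(s) (total 0); column heights now [2 2 2 0 0], max=2
Drop 2: O rot1 at col 0 lands with bottom-row=2; cleared 0 line(s) (total 0); column heights now [4 4 2 0 0], max=4
Drop 3: L rot0 at col 0 lands with bottom-row=4; cleared 0 line(s) (total 0); column heights now [5 5 6 0 0], max=6
Drop 4: I rot0 at col 1 lands with bottom-row=6; cleared 0 line(s) (total 0); column heights now [5 7 7 7 7], max=7
Drop 5: Z rot3 at col 0 lands with bottom-row=6; cleared 1 line(s) (total 1); column heights now [7 8 6 0 0], max=8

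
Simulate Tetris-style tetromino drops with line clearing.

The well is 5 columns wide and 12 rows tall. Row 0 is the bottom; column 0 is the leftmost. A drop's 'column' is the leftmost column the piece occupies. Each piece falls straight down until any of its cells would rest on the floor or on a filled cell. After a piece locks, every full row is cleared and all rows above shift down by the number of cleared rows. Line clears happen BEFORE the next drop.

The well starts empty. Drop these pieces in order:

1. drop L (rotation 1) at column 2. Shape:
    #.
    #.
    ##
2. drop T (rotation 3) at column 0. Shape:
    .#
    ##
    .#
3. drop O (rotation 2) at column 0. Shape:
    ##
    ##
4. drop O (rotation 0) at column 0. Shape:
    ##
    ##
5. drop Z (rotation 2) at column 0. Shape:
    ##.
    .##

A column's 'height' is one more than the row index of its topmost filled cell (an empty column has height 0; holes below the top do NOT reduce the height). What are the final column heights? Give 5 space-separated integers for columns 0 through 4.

Answer: 9 9 8 1 0

Derivation:
Drop 1: L rot1 at col 2 lands with bottom-row=0; cleared 0 line(s) (total 0); column heights now [0 0 3 1 0], max=3
Drop 2: T rot3 at col 0 lands with bottom-row=0; cleared 0 line(s) (total 0); column heights now [2 3 3 1 0], max=3
Drop 3: O rot2 at col 0 lands with bottom-row=3; cleared 0 line(s) (total 0); column heights now [5 5 3 1 0], max=5
Drop 4: O rot0 at col 0 lands with bottom-row=5; cleared 0 line(s) (total 0); column heights now [7 7 3 1 0], max=7
Drop 5: Z rot2 at col 0 lands with bottom-row=7; cleared 0 line(s) (total 0); column heights now [9 9 8 1 0], max=9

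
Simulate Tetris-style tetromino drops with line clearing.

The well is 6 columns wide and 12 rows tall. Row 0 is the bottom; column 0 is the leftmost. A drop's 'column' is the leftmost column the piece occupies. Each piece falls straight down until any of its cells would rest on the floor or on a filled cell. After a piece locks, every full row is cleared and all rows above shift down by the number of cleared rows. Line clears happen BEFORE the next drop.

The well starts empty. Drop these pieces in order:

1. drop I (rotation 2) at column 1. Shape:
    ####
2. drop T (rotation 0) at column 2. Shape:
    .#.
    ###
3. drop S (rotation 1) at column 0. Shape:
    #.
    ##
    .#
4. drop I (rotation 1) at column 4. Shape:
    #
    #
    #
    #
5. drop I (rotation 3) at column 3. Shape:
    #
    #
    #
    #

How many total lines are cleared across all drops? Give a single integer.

Drop 1: I rot2 at col 1 lands with bottom-row=0; cleared 0 line(s) (total 0); column heights now [0 1 1 1 1 0], max=1
Drop 2: T rot0 at col 2 lands with bottom-row=1; cleared 0 line(s) (total 0); column heights now [0 1 2 3 2 0], max=3
Drop 3: S rot1 at col 0 lands with bottom-row=1; cleared 0 line(s) (total 0); column heights now [4 3 2 3 2 0], max=4
Drop 4: I rot1 at col 4 lands with bottom-row=2; cleared 0 line(s) (total 0); column heights now [4 3 2 3 6 0], max=6
Drop 5: I rot3 at col 3 lands with bottom-row=3; cleared 0 line(s) (total 0); column heights now [4 3 2 7 6 0], max=7

Answer: 0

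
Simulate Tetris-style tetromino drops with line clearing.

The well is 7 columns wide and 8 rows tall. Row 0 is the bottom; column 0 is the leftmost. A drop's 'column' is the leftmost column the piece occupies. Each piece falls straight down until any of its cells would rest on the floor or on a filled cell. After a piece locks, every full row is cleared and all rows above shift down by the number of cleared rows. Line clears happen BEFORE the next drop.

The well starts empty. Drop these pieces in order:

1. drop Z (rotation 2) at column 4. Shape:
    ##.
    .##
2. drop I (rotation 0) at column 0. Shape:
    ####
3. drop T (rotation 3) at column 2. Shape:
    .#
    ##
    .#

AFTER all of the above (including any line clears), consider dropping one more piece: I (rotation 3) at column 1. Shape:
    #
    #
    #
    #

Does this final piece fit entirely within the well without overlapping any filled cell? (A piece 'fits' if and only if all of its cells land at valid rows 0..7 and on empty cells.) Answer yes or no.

Drop 1: Z rot2 at col 4 lands with bottom-row=0; cleared 0 line(s) (total 0); column heights now [0 0 0 0 2 2 1], max=2
Drop 2: I rot0 at col 0 lands with bottom-row=0; cleared 0 line(s) (total 0); column heights now [1 1 1 1 2 2 1], max=2
Drop 3: T rot3 at col 2 lands with bottom-row=1; cleared 0 line(s) (total 0); column heights now [1 1 3 4 2 2 1], max=4
Test piece I rot3 at col 1 (width 1): heights before test = [1 1 3 4 2 2 1]; fits = True

Answer: yes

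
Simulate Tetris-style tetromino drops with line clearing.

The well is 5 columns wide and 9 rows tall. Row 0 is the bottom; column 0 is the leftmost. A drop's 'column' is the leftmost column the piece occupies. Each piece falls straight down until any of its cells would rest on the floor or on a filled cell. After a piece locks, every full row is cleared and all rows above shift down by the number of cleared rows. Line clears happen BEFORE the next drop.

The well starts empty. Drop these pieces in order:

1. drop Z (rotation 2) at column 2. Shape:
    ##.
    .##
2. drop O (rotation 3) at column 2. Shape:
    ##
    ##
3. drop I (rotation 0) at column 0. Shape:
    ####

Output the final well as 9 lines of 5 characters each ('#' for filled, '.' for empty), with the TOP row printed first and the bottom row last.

Answer: .....
.....
.....
.....
####.
..##.
..##.
..##.
...##

Derivation:
Drop 1: Z rot2 at col 2 lands with bottom-row=0; cleared 0 line(s) (total 0); column heights now [0 0 2 2 1], max=2
Drop 2: O rot3 at col 2 lands with bottom-row=2; cleared 0 line(s) (total 0); column heights now [0 0 4 4 1], max=4
Drop 3: I rot0 at col 0 lands with bottom-row=4; cleared 0 line(s) (total 0); column heights now [5 5 5 5 1], max=5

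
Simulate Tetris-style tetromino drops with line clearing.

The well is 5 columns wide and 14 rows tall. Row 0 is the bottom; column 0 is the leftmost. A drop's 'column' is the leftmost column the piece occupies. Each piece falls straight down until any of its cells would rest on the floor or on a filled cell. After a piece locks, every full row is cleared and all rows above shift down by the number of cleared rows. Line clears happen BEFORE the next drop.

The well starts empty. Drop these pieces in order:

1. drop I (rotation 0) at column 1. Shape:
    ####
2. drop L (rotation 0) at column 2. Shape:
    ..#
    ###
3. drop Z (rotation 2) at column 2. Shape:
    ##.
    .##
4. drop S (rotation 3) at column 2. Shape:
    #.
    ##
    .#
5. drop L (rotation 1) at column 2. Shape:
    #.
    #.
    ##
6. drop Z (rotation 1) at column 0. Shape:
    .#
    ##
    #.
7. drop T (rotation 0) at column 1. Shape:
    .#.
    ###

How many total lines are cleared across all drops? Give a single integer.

Answer: 2

Derivation:
Drop 1: I rot0 at col 1 lands with bottom-row=0; cleared 0 line(s) (total 0); column heights now [0 1 1 1 1], max=1
Drop 2: L rot0 at col 2 lands with bottom-row=1; cleared 0 line(s) (total 0); column heights now [0 1 2 2 3], max=3
Drop 3: Z rot2 at col 2 lands with bottom-row=3; cleared 0 line(s) (total 0); column heights now [0 1 5 5 4], max=5
Drop 4: S rot3 at col 2 lands with bottom-row=5; cleared 0 line(s) (total 0); column heights now [0 1 8 7 4], max=8
Drop 5: L rot1 at col 2 lands with bottom-row=8; cleared 0 line(s) (total 0); column heights now [0 1 11 9 4], max=11
Drop 6: Z rot1 at col 0 lands with bottom-row=0; cleared 2 line(s) (total 2); column heights now [0 1 9 7 2], max=9
Drop 7: T rot0 at col 1 lands with bottom-row=9; cleared 0 line(s) (total 2); column heights now [0 10 11 10 2], max=11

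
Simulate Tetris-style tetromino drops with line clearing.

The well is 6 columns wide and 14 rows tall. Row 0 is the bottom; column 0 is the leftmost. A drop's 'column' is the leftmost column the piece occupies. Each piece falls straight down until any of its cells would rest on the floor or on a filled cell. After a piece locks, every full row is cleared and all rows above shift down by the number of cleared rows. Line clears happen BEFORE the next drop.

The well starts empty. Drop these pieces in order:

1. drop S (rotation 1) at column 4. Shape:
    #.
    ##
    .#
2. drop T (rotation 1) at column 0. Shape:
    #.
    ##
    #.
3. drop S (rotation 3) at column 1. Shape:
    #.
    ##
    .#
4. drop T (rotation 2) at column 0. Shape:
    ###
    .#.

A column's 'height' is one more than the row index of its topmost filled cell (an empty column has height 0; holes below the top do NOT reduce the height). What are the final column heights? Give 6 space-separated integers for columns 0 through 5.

Answer: 6 6 6 0 3 2

Derivation:
Drop 1: S rot1 at col 4 lands with bottom-row=0; cleared 0 line(s) (total 0); column heights now [0 0 0 0 3 2], max=3
Drop 2: T rot1 at col 0 lands with bottom-row=0; cleared 0 line(s) (total 0); column heights now [3 2 0 0 3 2], max=3
Drop 3: S rot3 at col 1 lands with bottom-row=1; cleared 0 line(s) (total 0); column heights now [3 4 3 0 3 2], max=4
Drop 4: T rot2 at col 0 lands with bottom-row=4; cleared 0 line(s) (total 0); column heights now [6 6 6 0 3 2], max=6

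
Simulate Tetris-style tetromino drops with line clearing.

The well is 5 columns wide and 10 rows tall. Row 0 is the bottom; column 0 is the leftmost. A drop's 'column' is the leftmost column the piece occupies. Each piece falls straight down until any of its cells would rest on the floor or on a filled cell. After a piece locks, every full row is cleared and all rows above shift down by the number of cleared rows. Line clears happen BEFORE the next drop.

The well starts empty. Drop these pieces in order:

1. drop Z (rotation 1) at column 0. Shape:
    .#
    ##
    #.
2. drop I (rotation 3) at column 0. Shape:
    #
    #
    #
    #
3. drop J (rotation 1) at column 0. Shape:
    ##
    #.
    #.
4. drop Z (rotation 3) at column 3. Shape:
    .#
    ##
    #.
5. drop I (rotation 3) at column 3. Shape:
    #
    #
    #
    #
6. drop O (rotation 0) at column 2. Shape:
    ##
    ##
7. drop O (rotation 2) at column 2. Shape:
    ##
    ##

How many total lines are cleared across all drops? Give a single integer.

Answer: 0

Derivation:
Drop 1: Z rot1 at col 0 lands with bottom-row=0; cleared 0 line(s) (total 0); column heights now [2 3 0 0 0], max=3
Drop 2: I rot3 at col 0 lands with bottom-row=2; cleared 0 line(s) (total 0); column heights now [6 3 0 0 0], max=6
Drop 3: J rot1 at col 0 lands with bottom-row=6; cleared 0 line(s) (total 0); column heights now [9 9 0 0 0], max=9
Drop 4: Z rot3 at col 3 lands with bottom-row=0; cleared 0 line(s) (total 0); column heights now [9 9 0 2 3], max=9
Drop 5: I rot3 at col 3 lands with bottom-row=2; cleared 0 line(s) (total 0); column heights now [9 9 0 6 3], max=9
Drop 6: O rot0 at col 2 lands with bottom-row=6; cleared 0 line(s) (total 0); column heights now [9 9 8 8 3], max=9
Drop 7: O rot2 at col 2 lands with bottom-row=8; cleared 0 line(s) (total 0); column heights now [9 9 10 10 3], max=10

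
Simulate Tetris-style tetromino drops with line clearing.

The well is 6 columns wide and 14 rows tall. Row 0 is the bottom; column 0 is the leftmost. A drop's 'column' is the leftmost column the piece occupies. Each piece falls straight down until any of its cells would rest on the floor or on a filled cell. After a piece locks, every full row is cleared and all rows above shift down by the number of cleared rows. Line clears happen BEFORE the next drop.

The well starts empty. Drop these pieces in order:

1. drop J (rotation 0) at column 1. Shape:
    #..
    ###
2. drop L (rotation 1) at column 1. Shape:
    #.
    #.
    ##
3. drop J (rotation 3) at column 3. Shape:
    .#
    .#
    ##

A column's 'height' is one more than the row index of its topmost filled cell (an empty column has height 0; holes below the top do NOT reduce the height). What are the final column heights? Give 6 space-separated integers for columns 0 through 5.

Drop 1: J rot0 at col 1 lands with bottom-row=0; cleared 0 line(s) (total 0); column heights now [0 2 1 1 0 0], max=2
Drop 2: L rot1 at col 1 lands with bottom-row=2; cleared 0 line(s) (total 0); column heights now [0 5 3 1 0 0], max=5
Drop 3: J rot3 at col 3 lands with bottom-row=1; cleared 0 line(s) (total 0); column heights now [0 5 3 2 4 0], max=5

Answer: 0 5 3 2 4 0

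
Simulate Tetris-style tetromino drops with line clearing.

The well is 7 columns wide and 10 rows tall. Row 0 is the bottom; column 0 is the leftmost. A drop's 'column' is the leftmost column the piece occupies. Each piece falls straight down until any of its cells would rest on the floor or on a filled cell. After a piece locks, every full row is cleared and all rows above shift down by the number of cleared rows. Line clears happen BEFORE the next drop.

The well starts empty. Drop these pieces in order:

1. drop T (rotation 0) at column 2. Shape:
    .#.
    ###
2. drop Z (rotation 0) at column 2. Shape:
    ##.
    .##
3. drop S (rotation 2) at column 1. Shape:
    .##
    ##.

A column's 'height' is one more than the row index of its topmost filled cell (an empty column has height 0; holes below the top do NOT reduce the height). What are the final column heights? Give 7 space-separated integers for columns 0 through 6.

Answer: 0 5 6 6 3 0 0

Derivation:
Drop 1: T rot0 at col 2 lands with bottom-row=0; cleared 0 line(s) (total 0); column heights now [0 0 1 2 1 0 0], max=2
Drop 2: Z rot0 at col 2 lands with bottom-row=2; cleared 0 line(s) (total 0); column heights now [0 0 4 4 3 0 0], max=4
Drop 3: S rot2 at col 1 lands with bottom-row=4; cleared 0 line(s) (total 0); column heights now [0 5 6 6 3 0 0], max=6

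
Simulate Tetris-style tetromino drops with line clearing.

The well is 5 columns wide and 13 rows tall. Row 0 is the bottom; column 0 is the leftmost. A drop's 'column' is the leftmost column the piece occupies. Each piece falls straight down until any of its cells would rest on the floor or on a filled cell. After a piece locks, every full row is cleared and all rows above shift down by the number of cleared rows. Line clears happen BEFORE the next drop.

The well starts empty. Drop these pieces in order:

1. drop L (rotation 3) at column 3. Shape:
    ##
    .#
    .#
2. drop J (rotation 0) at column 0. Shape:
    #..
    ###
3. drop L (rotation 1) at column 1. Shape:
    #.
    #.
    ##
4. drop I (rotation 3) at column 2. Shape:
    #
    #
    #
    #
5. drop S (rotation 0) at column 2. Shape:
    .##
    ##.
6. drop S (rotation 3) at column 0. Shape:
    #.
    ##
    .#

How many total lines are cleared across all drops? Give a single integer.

Drop 1: L rot3 at col 3 lands with bottom-row=0; cleared 0 line(s) (total 0); column heights now [0 0 0 3 3], max=3
Drop 2: J rot0 at col 0 lands with bottom-row=0; cleared 0 line(s) (total 0); column heights now [2 1 1 3 3], max=3
Drop 3: L rot1 at col 1 lands with bottom-row=1; cleared 0 line(s) (total 0); column heights now [2 4 2 3 3], max=4
Drop 4: I rot3 at col 2 lands with bottom-row=2; cleared 0 line(s) (total 0); column heights now [2 4 6 3 3], max=6
Drop 5: S rot0 at col 2 lands with bottom-row=6; cleared 0 line(s) (total 0); column heights now [2 4 7 8 8], max=8
Drop 6: S rot3 at col 0 lands with bottom-row=4; cleared 0 line(s) (total 0); column heights now [7 6 7 8 8], max=8

Answer: 0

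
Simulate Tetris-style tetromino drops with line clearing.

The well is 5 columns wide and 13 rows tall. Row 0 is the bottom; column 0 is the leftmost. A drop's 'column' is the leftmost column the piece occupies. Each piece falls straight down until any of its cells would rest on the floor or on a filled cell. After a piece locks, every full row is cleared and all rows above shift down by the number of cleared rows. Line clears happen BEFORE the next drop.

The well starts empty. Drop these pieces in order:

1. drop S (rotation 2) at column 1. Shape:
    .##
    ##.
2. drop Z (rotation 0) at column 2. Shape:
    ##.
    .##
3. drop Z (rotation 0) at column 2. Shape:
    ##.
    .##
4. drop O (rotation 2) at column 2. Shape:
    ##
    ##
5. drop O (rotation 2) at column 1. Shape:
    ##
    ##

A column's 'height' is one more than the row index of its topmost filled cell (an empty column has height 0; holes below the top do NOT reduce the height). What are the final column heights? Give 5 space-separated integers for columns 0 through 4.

Drop 1: S rot2 at col 1 lands with bottom-row=0; cleared 0 line(s) (total 0); column heights now [0 1 2 2 0], max=2
Drop 2: Z rot0 at col 2 lands with bottom-row=2; cleared 0 line(s) (total 0); column heights now [0 1 4 4 3], max=4
Drop 3: Z rot0 at col 2 lands with bottom-row=4; cleared 0 line(s) (total 0); column heights now [0 1 6 6 5], max=6
Drop 4: O rot2 at col 2 lands with bottom-row=6; cleared 0 line(s) (total 0); column heights now [0 1 8 8 5], max=8
Drop 5: O rot2 at col 1 lands with bottom-row=8; cleared 0 line(s) (total 0); column heights now [0 10 10 8 5], max=10

Answer: 0 10 10 8 5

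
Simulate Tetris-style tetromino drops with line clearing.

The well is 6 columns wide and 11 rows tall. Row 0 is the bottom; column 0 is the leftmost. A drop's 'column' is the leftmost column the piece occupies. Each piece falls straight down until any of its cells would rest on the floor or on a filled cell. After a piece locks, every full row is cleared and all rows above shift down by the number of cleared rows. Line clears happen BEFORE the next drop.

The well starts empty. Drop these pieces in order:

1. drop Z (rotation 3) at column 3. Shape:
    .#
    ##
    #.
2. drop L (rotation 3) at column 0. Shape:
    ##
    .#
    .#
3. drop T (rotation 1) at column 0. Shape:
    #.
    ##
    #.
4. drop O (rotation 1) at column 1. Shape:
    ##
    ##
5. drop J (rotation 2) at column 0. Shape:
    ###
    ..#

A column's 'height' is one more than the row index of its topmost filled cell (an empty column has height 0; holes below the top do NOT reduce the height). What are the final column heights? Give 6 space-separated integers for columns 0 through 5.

Drop 1: Z rot3 at col 3 lands with bottom-row=0; cleared 0 line(s) (total 0); column heights now [0 0 0 2 3 0], max=3
Drop 2: L rot3 at col 0 lands with bottom-row=0; cleared 0 line(s) (total 0); column heights now [3 3 0 2 3 0], max=3
Drop 3: T rot1 at col 0 lands with bottom-row=3; cleared 0 line(s) (total 0); column heights now [6 5 0 2 3 0], max=6
Drop 4: O rot1 at col 1 lands with bottom-row=5; cleared 0 line(s) (total 0); column heights now [6 7 7 2 3 0], max=7
Drop 5: J rot2 at col 0 lands with bottom-row=7; cleared 0 line(s) (total 0); column heights now [9 9 9 2 3 0], max=9

Answer: 9 9 9 2 3 0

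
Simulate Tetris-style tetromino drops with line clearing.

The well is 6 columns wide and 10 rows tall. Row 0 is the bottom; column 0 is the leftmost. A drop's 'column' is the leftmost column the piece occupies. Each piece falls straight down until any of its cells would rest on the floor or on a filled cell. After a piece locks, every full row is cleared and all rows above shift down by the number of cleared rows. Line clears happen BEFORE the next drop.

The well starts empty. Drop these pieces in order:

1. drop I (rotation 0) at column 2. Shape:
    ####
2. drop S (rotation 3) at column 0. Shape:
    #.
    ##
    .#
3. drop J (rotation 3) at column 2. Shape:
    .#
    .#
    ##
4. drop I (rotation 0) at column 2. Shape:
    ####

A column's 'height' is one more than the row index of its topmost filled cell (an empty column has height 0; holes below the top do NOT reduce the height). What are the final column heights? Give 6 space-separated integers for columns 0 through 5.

Answer: 3 2 5 5 5 5

Derivation:
Drop 1: I rot0 at col 2 lands with bottom-row=0; cleared 0 line(s) (total 0); column heights now [0 0 1 1 1 1], max=1
Drop 2: S rot3 at col 0 lands with bottom-row=0; cleared 0 line(s) (total 0); column heights now [3 2 1 1 1 1], max=3
Drop 3: J rot3 at col 2 lands with bottom-row=1; cleared 0 line(s) (total 0); column heights now [3 2 2 4 1 1], max=4
Drop 4: I rot0 at col 2 lands with bottom-row=4; cleared 0 line(s) (total 0); column heights now [3 2 5 5 5 5], max=5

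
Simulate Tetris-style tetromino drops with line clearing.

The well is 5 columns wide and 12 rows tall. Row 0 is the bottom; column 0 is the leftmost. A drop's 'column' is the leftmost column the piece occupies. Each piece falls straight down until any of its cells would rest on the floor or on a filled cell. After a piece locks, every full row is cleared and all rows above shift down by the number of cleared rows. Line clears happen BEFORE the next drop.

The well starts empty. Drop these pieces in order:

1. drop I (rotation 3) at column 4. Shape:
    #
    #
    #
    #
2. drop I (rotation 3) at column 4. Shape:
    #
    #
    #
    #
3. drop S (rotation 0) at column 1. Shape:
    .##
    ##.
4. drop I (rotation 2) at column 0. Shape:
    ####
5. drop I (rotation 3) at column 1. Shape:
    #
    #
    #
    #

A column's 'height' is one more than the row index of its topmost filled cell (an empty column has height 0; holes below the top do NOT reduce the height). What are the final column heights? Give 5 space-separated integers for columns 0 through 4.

Answer: 0 5 2 2 7

Derivation:
Drop 1: I rot3 at col 4 lands with bottom-row=0; cleared 0 line(s) (total 0); column heights now [0 0 0 0 4], max=4
Drop 2: I rot3 at col 4 lands with bottom-row=4; cleared 0 line(s) (total 0); column heights now [0 0 0 0 8], max=8
Drop 3: S rot0 at col 1 lands with bottom-row=0; cleared 0 line(s) (total 0); column heights now [0 1 2 2 8], max=8
Drop 4: I rot2 at col 0 lands with bottom-row=2; cleared 1 line(s) (total 1); column heights now [0 1 2 2 7], max=7
Drop 5: I rot3 at col 1 lands with bottom-row=1; cleared 0 line(s) (total 1); column heights now [0 5 2 2 7], max=7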